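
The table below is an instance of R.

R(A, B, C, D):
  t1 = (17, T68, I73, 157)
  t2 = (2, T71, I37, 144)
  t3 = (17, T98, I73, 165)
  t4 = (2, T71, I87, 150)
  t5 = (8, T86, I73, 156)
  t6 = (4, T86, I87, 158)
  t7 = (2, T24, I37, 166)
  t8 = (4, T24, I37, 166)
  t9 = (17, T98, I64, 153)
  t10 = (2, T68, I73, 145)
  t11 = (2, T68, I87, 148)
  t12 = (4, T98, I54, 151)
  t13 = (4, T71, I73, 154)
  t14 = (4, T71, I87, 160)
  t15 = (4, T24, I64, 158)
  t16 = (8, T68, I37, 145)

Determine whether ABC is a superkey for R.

Yes

All 16 rows have distinct ABC values, so ABC → (all attributes) holds and ABC is a superkey.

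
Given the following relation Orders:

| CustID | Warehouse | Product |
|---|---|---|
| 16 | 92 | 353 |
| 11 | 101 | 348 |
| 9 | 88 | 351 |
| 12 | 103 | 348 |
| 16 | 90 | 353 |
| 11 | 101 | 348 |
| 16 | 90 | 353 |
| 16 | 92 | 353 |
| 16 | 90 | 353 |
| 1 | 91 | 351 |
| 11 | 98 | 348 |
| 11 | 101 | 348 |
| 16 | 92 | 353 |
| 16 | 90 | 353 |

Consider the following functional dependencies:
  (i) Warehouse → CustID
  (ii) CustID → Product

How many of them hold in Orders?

2

(i) Warehouse → CustID: every LHS value maps to a single RHS value — holds.
(ii) CustID → Product: every LHS value maps to a single RHS value — holds.
2 of the 2 dependencies hold.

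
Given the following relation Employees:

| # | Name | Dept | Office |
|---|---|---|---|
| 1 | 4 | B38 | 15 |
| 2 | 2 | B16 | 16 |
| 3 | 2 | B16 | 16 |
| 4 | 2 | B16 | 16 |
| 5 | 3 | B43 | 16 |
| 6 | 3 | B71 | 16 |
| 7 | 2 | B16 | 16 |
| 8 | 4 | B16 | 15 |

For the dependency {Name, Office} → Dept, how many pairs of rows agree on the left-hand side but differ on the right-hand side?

2

(Name=4, Office=15): violating pairs (1,8) — 1 pair.
(Name=2, Office=16): all 4 rows agree on Dept — 0 pairs.
(Name=3, Office=16): violating pairs (5,6) — 1 pair.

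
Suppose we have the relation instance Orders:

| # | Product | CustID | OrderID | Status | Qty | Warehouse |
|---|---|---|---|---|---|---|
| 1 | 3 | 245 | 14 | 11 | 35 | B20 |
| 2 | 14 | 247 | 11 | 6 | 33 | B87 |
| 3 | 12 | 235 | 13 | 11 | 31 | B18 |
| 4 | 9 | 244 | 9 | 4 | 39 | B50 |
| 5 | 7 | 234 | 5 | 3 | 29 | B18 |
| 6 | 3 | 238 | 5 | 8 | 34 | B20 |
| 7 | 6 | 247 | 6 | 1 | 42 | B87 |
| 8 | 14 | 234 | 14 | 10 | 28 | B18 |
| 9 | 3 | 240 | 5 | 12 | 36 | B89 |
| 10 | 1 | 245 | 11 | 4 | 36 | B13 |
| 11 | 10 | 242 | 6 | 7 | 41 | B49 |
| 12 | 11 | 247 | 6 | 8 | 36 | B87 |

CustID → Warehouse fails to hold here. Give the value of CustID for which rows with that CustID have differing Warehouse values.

CustID=245: rows 1, 10 → Warehouse takes values {B20, B13} — violation
CustID=247: rows 2, 7, 12 → Warehouse = B87, B87, B87 ✓
CustID=235: row 3 → Warehouse = B18 ✓
CustID=244: row 4 → Warehouse = B50 ✓
CustID=234: rows 5, 8 → Warehouse = B18, B18 ✓
CustID=238: row 6 → Warehouse = B20 ✓
CustID=240: row 9 → Warehouse = B89 ✓
CustID=242: row 11 → Warehouse = B49 ✓
The only CustID value with inconsistent Warehouse is CustID=245.

245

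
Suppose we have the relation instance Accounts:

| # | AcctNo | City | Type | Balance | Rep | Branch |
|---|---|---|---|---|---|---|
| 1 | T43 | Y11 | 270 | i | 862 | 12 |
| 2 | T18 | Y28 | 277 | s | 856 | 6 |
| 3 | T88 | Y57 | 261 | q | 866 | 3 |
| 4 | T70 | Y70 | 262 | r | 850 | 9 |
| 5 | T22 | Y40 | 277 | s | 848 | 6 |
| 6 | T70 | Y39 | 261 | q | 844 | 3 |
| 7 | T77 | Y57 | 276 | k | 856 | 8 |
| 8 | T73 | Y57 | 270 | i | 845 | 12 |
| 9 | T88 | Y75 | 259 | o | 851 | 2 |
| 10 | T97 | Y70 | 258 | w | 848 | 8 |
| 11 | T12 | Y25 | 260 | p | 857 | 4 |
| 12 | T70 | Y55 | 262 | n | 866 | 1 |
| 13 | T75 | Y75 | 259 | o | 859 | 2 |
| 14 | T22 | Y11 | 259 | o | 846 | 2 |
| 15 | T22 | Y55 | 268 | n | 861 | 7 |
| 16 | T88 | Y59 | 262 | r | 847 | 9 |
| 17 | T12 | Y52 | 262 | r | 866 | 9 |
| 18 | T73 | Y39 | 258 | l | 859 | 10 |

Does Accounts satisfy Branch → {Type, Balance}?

Branch=12: rows 1, 8 → {Type,Balance} = (270, i), (270, i) ✓
Branch=6: rows 2, 5 → {Type,Balance} = (277, s), (277, s) ✓
Branch=3: rows 3, 6 → {Type,Balance} = (261, q), (261, q) ✓
Branch=9: rows 4, 16, 17 → {Type,Balance} = (262, r), (262, r), (262, r) ✓
Branch=8: rows 7, 10 → {Type,Balance} takes values {(276, k), (258, w)} — violation
Branch=2: rows 9, 13, 14 → {Type,Balance} = (259, o), (259, o), (259, o) ✓
Branch=4: row 11 → {Type,Balance} = (260, p) ✓
Branch=1: row 12 → {Type,Balance} = (262, n) ✓
Branch=7: row 15 → {Type,Balance} = (268, n) ✓
Branch=10: row 18 → {Type,Balance} = (258, l) ✓
Two rows agree on Branch but differ on {Type, Balance}, so Branch → {Type, Balance} does not hold.

No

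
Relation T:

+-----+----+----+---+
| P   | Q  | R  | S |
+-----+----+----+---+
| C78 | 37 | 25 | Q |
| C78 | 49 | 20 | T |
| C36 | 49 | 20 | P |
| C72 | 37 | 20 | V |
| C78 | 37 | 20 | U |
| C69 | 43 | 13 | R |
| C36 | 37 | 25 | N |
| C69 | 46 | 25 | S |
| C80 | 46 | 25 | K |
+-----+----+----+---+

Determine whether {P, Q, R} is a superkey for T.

All 9 rows have distinct {P, Q, R} values, so {P, Q, R} → (all attributes) holds and {P, Q, R} is a superkey.

Yes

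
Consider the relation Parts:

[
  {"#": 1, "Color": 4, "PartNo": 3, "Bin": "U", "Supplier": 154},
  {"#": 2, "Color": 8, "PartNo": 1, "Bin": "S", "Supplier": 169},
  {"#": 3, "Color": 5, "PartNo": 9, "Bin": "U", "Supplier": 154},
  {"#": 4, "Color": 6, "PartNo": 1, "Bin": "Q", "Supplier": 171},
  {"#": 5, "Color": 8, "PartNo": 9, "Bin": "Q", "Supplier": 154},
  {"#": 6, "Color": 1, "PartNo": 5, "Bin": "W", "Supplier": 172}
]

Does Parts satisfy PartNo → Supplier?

No

PartNo=3: row 1 → Supplier = 154 ✓
PartNo=1: rows 2, 4 → Supplier takes values {169, 171} — violation
PartNo=9: rows 3, 5 → Supplier = 154, 154 ✓
PartNo=5: row 6 → Supplier = 172 ✓
Two rows agree on PartNo but differ on Supplier, so PartNo → Supplier does not hold.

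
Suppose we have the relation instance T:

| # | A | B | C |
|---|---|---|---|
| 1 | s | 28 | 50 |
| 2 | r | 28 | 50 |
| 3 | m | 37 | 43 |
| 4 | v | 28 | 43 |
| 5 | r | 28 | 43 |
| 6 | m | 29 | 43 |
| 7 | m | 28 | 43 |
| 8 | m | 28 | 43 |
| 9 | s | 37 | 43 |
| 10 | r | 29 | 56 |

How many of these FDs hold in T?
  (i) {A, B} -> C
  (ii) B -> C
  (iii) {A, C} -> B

(i) {A, B} -> C: (A=r, B=28): rows 2, 5 → C takes values {50, 43} — violation — fails.
(ii) B -> C: B=28: rows 1, 2, 4, 5, 7, 8 → C takes values {50, 43} — violation; B=29: rows 6, 10 → C takes values {43, 56} — violation — fails.
(iii) {A, C} -> B: (A=m, C=43): rows 3, 6, 7, 8 → B takes values {37, 29, 28} — violation — fails.
None of the 3 dependencies hold.

0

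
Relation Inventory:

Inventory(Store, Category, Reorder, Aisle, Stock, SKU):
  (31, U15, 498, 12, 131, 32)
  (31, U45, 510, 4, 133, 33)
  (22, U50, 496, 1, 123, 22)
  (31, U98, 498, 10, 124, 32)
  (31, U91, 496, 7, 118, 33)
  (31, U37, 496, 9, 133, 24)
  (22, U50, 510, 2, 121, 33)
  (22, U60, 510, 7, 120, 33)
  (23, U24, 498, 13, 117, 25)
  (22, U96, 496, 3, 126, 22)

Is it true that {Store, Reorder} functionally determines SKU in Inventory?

No

(Store=31, Reorder=498): 2 rows → SKU = 32, 32 ✓
(Store=31, Reorder=510): 1 row → SKU = 33 ✓
(Store=22, Reorder=496): 2 rows → SKU = 22, 22 ✓
(Store=31, Reorder=496): 2 rows → SKU takes values {33, 24} — violation
(Store=22, Reorder=510): 2 rows → SKU = 33, 33 ✓
(Store=23, Reorder=498): 1 row → SKU = 25 ✓
Two rows agree on {Store, Reorder} but differ on SKU, so {Store, Reorder} -> SKU does not hold.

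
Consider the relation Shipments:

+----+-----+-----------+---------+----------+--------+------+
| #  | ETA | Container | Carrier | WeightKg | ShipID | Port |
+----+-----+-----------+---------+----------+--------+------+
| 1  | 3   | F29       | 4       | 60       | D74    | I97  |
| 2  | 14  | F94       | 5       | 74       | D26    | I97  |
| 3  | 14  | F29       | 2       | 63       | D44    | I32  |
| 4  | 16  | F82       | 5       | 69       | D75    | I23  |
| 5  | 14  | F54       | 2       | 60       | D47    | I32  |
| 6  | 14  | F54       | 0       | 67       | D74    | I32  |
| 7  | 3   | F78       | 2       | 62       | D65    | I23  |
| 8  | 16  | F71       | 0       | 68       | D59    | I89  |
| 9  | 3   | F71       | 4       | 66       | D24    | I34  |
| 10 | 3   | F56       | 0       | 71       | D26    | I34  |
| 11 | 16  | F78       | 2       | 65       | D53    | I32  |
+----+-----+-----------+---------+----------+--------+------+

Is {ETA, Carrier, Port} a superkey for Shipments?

No

Rows 3 and 5 have the same {ETA, Carrier, Port} value (ETA=14, Carrier=2, Port=I32) but are distinct tuples, so {ETA, Carrier, Port} does not determine every attribute — not a superkey.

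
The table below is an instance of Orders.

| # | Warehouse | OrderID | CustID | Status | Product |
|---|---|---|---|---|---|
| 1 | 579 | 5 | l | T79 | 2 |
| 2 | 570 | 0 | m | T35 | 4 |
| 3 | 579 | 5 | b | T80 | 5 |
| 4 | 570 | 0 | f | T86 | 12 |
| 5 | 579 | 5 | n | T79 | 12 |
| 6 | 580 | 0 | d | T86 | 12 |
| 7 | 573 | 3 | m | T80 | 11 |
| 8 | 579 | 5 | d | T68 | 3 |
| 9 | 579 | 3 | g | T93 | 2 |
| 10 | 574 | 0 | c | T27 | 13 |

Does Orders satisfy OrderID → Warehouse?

No

OrderID=5: rows 1, 3, 5, 8 → Warehouse = 579, 579, 579, 579 ✓
OrderID=0: rows 2, 4, 6, 10 → Warehouse takes values {570, 580, 574} — violation
OrderID=3: rows 7, 9 → Warehouse takes values {573, 579} — violation
Two rows agree on OrderID but differ on Warehouse, so OrderID → Warehouse does not hold.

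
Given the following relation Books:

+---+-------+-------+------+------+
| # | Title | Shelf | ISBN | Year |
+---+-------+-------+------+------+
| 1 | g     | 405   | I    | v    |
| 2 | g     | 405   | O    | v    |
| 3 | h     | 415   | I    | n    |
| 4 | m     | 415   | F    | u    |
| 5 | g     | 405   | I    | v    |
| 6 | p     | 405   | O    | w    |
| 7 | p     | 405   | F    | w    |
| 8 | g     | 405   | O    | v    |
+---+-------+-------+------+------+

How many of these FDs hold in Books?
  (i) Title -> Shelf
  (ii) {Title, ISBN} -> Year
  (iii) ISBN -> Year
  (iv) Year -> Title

(i) Title -> Shelf: every LHS value maps to a single RHS value — holds.
(ii) {Title, ISBN} -> Year: every LHS value maps to a single RHS value — holds.
(iii) ISBN -> Year: ISBN=I: rows 1, 3, 5 → Year takes values {v, n} — violation; ISBN=O: rows 2, 6, 8 → Year takes values {v, w} — violation; ISBN=F: rows 4, 7 → Year takes values {u, w} — violation — fails.
(iv) Year -> Title: every LHS value maps to a single RHS value — holds.
3 of the 4 dependencies hold.

3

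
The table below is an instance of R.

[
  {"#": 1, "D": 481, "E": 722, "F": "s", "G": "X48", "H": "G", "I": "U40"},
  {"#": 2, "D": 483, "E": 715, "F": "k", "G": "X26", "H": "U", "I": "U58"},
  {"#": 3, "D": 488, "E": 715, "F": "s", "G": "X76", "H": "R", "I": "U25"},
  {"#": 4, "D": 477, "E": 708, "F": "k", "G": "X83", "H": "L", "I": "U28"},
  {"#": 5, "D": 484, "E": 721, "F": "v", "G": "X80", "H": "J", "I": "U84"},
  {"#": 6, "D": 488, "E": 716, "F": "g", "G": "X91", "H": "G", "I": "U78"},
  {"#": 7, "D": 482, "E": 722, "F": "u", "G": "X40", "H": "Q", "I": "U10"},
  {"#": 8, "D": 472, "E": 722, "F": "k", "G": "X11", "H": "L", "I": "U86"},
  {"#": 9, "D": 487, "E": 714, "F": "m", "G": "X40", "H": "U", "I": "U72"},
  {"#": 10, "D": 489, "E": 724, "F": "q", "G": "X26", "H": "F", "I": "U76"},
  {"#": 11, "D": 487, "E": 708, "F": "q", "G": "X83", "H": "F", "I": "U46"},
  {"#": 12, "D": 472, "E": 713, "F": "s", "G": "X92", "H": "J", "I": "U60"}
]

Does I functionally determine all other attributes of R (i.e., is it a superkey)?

Yes

All 12 rows have distinct I values, so I → (all attributes) holds and I is a superkey.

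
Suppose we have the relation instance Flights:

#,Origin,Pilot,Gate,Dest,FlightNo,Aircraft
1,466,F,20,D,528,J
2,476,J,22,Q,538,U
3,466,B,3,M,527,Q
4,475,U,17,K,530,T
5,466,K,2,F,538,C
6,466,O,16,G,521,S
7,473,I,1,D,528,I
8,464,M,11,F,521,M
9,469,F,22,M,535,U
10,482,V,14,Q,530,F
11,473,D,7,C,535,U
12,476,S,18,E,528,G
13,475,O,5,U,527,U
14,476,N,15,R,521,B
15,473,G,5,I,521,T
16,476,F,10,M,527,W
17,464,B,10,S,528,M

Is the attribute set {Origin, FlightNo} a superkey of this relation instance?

Yes

All 17 rows have distinct {Origin, FlightNo} values, so {Origin, FlightNo} → (all attributes) holds and {Origin, FlightNo} is a superkey.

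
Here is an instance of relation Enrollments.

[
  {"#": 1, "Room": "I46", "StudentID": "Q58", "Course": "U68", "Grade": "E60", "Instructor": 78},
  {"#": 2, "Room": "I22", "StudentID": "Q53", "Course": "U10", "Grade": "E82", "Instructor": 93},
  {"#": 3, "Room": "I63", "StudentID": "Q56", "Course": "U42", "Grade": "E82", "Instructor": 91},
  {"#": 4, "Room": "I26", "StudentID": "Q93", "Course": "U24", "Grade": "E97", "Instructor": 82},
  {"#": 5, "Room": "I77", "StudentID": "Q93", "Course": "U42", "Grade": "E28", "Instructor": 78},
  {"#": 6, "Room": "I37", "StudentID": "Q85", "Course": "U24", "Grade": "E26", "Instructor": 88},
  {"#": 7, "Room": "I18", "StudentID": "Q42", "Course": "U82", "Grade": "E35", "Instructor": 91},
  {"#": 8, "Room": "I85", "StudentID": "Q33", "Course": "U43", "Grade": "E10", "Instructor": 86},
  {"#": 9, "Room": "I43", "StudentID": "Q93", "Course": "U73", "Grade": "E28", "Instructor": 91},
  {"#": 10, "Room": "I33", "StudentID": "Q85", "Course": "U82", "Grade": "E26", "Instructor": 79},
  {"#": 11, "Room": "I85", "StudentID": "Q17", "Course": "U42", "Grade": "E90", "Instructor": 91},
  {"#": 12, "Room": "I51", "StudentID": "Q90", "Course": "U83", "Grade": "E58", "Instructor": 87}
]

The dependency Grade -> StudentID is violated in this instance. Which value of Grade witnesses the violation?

Grade=E60: row 1 → StudentID = Q58 ✓
Grade=E82: rows 2, 3 → StudentID takes values {Q53, Q56} — violation
Grade=E97: row 4 → StudentID = Q93 ✓
Grade=E28: rows 5, 9 → StudentID = Q93, Q93 ✓
Grade=E26: rows 6, 10 → StudentID = Q85, Q85 ✓
Grade=E35: row 7 → StudentID = Q42 ✓
Grade=E10: row 8 → StudentID = Q33 ✓
Grade=E90: row 11 → StudentID = Q17 ✓
Grade=E58: row 12 → StudentID = Q90 ✓
The only Grade value with inconsistent StudentID is Grade=E82.

E82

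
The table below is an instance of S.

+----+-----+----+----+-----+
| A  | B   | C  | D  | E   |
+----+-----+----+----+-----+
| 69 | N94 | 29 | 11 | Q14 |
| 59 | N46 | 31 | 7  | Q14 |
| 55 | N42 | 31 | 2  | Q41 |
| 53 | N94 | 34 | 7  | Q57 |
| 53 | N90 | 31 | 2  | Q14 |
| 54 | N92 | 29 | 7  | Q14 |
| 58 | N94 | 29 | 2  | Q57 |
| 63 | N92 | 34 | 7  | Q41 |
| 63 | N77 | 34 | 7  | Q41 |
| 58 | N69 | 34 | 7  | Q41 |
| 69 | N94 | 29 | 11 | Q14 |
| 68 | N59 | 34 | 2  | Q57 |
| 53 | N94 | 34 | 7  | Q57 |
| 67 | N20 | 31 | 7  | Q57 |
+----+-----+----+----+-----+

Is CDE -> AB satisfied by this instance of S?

No

(C=29, D=11, E=Q14): 2 rows → {A,B} = (69, N94), (69, N94) ✓
(C=31, D=7, E=Q14): 1 row → {A,B} = (59, N46) ✓
(C=31, D=2, E=Q41): 1 row → {A,B} = (55, N42) ✓
(C=34, D=7, E=Q57): 2 rows → {A,B} = (53, N94), (53, N94) ✓
(C=31, D=2, E=Q14): 1 row → {A,B} = (53, N90) ✓
(C=29, D=7, E=Q14): 1 row → {A,B} = (54, N92) ✓
(C=29, D=2, E=Q57): 1 row → {A,B} = (58, N94) ✓
(C=34, D=7, E=Q41): 3 rows → {A,B} takes values {(63, N92), (63, N77), (58, N69)} — violation
(C=34, D=2, E=Q57): 1 row → {A,B} = (68, N59) ✓
(C=31, D=7, E=Q57): 1 row → {A,B} = (67, N20) ✓
Two rows agree on CDE but differ on AB, so CDE -> AB does not hold.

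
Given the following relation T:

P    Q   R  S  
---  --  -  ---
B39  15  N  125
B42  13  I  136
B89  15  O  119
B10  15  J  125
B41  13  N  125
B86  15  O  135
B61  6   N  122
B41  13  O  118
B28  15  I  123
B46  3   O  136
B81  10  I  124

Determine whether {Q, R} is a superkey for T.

No

Two distinct rows share (Q=15, R=O), so {Q, R} does not determine every attribute — not a superkey.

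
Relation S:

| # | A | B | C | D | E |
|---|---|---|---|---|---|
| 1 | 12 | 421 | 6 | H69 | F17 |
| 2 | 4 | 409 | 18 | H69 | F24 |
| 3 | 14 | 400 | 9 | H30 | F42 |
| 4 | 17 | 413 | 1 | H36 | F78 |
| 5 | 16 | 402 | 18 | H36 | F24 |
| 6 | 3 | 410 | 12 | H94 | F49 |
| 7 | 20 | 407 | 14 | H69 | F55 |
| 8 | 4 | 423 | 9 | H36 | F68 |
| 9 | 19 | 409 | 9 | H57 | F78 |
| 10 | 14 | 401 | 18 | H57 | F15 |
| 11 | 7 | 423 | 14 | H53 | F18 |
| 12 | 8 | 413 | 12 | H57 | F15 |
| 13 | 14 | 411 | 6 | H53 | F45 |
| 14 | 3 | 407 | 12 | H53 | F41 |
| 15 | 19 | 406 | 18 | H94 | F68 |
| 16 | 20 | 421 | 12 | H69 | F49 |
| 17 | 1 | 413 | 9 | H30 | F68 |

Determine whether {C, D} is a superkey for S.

Rows 3 and 17 have the same {C, D} value (C=9, D=H30) but are distinct tuples, so {C, D} does not determine every attribute — not a superkey.

No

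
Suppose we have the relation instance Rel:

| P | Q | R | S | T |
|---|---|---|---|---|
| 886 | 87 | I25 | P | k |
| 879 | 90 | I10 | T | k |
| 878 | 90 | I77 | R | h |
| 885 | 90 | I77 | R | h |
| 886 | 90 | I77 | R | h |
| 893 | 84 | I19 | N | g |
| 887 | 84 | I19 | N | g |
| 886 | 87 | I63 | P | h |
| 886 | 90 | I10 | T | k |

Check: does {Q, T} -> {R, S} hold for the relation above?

(Q=87, T=k): 1 row → {R,S} = (I25, P) ✓
(Q=90, T=k): 2 rows → {R,S} = (I10, T), (I10, T) ✓
(Q=90, T=h): 3 rows → {R,S} = (I77, R), (I77, R), (I77, R) ✓
(Q=84, T=g): 2 rows → {R,S} = (I19, N), (I19, N) ✓
(Q=87, T=h): 1 row → {R,S} = (I63, P) ✓
Every {Q, T} value is associated with a single {R, S} value, so {Q, T} -> {R, S} holds.

Yes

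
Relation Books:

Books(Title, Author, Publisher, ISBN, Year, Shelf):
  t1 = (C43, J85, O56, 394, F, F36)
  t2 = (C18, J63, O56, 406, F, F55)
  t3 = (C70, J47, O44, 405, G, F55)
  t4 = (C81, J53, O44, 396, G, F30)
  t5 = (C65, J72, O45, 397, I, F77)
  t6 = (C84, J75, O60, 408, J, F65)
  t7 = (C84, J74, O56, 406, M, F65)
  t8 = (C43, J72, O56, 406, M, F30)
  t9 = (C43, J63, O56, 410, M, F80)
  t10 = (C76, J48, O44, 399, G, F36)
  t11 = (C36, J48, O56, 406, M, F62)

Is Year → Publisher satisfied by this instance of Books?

Year=F: rows 1, 2 → Publisher = O56, O56 ✓
Year=G: rows 3, 4, 10 → Publisher = O44, O44, O44 ✓
Year=I: row 5 → Publisher = O45 ✓
Year=J: row 6 → Publisher = O60 ✓
Year=M: rows 7, 8, 9, 11 → Publisher = O56, O56, O56, O56 ✓
Every Year value is associated with a single Publisher value, so Year → Publisher holds.

Yes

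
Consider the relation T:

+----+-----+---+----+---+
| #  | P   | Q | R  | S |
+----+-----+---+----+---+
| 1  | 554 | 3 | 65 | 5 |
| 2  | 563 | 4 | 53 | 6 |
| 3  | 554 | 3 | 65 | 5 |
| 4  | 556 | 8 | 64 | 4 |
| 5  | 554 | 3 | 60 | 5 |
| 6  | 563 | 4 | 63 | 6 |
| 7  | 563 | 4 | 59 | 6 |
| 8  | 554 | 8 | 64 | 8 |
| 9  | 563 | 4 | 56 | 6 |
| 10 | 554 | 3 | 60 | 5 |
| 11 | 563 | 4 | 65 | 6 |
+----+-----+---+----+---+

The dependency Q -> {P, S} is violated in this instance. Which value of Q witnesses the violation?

8

Q=3: rows 1, 3, 5, 10 → {P,S} = (554, 5), (554, 5), (554, 5), (554, 5) ✓
Q=4: rows 2, 6, 7, 9, 11 → {P,S} = (563, 6), (563, 6), (563, 6), (563, 6), (563, 6) ✓
Q=8: rows 4, 8 → {P,S} takes values {(556, 4), (554, 8)} — violation
The only Q value with inconsistent RHS is Q=8.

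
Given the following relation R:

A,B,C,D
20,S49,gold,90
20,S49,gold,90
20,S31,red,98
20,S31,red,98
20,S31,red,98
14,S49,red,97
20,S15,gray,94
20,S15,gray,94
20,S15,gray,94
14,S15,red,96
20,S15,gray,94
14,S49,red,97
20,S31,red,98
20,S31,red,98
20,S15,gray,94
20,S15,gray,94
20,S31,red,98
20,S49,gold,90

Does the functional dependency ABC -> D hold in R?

(A=20, B=S49, C=gold): 3 rows → D = 90, 90, 90 ✓
(A=20, B=S31, C=red): 6 rows → D = 98, 98, 98, 98, 98, 98 ✓
(A=14, B=S49, C=red): 2 rows → D = 97, 97 ✓
(A=20, B=S15, C=gray): 6 rows → D = 94, 94, 94, 94, 94, 94 ✓
(A=14, B=S15, C=red): 1 row → D = 96 ✓
Every ABC value is associated with a single D value, so ABC -> D holds.

Yes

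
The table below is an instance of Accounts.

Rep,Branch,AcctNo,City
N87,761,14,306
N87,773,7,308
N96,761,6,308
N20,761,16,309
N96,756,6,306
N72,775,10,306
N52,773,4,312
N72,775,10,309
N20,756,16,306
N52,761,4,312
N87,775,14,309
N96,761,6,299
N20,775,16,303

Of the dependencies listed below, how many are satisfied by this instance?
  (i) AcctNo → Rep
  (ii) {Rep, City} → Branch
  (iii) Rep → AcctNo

(i) AcctNo → Rep: every LHS value maps to a single RHS value — holds.
(ii) {Rep, City} → Branch: (Rep=N52, City=312): 2 rows → Branch takes values {773, 761} — violation — fails.
(iii) Rep → AcctNo: Rep=N87: 3 rows → AcctNo takes values {14, 7} — violation — fails.
1 of the 3 dependencies holds.

1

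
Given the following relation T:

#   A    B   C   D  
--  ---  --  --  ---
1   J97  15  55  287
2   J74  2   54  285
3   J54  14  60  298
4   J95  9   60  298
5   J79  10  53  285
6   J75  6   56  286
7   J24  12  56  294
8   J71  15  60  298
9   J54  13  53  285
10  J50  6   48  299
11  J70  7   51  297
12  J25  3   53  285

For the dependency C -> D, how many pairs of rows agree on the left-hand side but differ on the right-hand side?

1

C=60: all 3 rows agree on D — 0 pairs.
C=53: all 3 rows agree on D — 0 pairs.
C=56: violating pairs (6,7) — 1 pair.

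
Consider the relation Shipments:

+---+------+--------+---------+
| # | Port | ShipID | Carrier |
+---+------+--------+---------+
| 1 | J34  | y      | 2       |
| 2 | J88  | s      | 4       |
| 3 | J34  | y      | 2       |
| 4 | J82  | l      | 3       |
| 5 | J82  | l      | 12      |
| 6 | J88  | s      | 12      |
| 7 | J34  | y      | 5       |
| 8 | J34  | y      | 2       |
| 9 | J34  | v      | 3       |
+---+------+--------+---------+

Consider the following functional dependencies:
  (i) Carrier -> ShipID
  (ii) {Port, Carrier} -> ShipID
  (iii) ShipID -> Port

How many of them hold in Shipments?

2

(i) Carrier -> ShipID: Carrier=3: rows 4, 9 → ShipID takes values {l, v} — violation; Carrier=12: rows 5, 6 → ShipID takes values {l, s} — violation — fails.
(ii) {Port, Carrier} -> ShipID: every LHS value maps to a single RHS value — holds.
(iii) ShipID -> Port: every LHS value maps to a single RHS value — holds.
2 of the 3 dependencies hold.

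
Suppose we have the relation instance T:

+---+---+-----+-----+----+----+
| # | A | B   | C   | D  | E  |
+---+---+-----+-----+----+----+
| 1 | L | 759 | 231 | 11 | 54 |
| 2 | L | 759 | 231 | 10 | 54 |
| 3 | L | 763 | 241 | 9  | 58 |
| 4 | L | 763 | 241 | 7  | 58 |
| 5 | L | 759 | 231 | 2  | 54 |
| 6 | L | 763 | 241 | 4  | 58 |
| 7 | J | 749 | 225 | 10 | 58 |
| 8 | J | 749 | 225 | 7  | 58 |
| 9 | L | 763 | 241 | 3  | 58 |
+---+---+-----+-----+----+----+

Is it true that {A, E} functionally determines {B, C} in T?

(A=L, E=54): rows 1, 2, 5 → {B,C} = (759, 231), (759, 231), (759, 231) ✓
(A=L, E=58): rows 3, 4, 6, 9 → {B,C} = (763, 241), (763, 241), (763, 241), (763, 241) ✓
(A=J, E=58): rows 7, 8 → {B,C} = (749, 225), (749, 225) ✓
Every {A, E} value is associated with a single {B, C} value, so {A, E} -> {B, C} holds.

Yes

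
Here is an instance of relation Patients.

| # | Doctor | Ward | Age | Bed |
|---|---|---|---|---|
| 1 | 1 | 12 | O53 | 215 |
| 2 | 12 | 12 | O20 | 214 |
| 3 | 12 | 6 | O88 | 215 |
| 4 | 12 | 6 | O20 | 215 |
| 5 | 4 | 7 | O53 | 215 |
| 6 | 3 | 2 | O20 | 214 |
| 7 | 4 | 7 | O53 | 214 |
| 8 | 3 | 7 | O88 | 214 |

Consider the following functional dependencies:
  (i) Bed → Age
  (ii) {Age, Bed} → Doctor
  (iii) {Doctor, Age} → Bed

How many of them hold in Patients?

(i) Bed → Age: Bed=215: rows 1, 3, 4, 5 → Age takes values {O53, O88, O20} — violation; Bed=214: rows 2, 6, 7, 8 → Age takes values {O20, O53, O88} — violation — fails.
(ii) {Age, Bed} → Doctor: (Age=O53, Bed=215): rows 1, 5 → Doctor takes values {1, 4} — violation; (Age=O20, Bed=214): rows 2, 6 → Doctor takes values {12, 3} — violation — fails.
(iii) {Doctor, Age} → Bed: (Doctor=12, Age=O20): rows 2, 4 → Bed takes values {214, 215} — violation; (Doctor=4, Age=O53): rows 5, 7 → Bed takes values {215, 214} — violation — fails.
None of the 3 dependencies hold.

0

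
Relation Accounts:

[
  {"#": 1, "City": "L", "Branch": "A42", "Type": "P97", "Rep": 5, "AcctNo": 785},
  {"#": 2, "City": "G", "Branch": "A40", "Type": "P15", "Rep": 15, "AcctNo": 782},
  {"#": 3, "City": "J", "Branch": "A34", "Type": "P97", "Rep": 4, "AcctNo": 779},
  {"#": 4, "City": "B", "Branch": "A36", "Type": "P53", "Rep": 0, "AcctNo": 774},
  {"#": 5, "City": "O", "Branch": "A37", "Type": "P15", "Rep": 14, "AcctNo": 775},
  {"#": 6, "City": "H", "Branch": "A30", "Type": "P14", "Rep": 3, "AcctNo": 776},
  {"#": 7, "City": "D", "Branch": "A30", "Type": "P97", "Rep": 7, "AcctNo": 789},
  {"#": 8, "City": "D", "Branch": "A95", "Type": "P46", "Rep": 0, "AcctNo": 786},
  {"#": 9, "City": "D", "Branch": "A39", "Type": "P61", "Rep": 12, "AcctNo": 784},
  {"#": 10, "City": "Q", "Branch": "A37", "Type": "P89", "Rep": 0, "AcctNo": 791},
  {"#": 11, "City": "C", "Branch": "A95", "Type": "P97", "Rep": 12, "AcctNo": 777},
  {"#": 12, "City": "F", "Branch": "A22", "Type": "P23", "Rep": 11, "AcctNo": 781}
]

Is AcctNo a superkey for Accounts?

All 12 rows have distinct AcctNo values, so AcctNo → (all attributes) holds and AcctNo is a superkey.

Yes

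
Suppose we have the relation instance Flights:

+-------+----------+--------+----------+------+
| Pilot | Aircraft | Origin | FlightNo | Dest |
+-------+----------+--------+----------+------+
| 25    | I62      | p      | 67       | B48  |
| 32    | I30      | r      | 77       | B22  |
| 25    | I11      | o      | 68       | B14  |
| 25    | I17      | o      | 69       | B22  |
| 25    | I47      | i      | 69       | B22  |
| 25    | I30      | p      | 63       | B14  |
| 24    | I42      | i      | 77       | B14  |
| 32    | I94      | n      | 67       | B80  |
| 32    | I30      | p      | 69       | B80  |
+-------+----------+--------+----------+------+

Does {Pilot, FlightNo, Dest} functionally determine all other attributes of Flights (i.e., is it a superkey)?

Two distinct rows share (Pilot=25, FlightNo=69, Dest=B22), so {Pilot, FlightNo, Dest} does not determine every attribute — not a superkey.

No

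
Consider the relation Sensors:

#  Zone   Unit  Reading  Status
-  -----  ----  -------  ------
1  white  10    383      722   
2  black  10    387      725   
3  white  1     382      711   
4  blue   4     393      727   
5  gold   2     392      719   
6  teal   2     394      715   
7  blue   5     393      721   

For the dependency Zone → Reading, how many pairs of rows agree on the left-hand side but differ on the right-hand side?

1

Zone=white: violating pairs (1,3) — 1 pair.
Zone=blue: all 2 rows agree on Reading — 0 pairs.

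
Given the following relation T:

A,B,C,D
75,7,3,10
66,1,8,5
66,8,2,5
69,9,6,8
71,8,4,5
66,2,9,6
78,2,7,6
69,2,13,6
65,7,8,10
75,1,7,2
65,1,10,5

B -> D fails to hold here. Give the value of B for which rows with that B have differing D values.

B=7: 2 rows → D = 10, 10 ✓
B=1: 3 rows → D takes values {5, 2} — violation
B=8: 2 rows → D = 5, 5 ✓
B=9: 1 row → D = 8 ✓
B=2: 3 rows → D = 6, 6, 6 ✓
The only B value with inconsistent D is B=1.

1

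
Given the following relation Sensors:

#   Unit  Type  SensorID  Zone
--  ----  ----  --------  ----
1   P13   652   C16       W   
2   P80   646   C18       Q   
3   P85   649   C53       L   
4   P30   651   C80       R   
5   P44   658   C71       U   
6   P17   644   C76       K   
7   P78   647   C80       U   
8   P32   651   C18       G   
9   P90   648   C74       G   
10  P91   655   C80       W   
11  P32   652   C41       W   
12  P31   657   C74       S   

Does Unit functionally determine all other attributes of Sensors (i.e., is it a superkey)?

Rows 8 and 11 have the same Unit value Unit=P32 but are distinct tuples, so Unit does not determine every attribute — not a superkey.

No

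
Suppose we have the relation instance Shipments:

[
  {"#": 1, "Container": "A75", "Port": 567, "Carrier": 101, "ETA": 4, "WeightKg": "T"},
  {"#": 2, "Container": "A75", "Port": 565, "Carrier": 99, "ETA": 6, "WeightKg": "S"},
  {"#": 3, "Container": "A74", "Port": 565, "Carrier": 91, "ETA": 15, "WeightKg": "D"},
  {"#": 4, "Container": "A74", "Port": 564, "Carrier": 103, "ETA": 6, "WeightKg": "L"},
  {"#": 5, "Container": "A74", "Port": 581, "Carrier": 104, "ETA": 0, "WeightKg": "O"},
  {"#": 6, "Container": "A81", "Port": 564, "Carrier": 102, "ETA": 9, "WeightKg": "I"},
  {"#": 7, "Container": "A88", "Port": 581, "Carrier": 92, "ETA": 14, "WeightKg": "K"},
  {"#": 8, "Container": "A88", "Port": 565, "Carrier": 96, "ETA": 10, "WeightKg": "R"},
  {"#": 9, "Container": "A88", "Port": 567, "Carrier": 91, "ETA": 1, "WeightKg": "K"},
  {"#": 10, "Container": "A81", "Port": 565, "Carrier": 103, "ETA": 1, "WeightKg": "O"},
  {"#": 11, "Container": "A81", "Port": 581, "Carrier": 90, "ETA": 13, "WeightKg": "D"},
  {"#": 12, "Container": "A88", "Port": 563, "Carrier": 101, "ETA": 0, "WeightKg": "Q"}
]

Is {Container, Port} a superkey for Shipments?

Yes

All 12 rows have distinct {Container, Port} values, so {Container, Port} → (all attributes) holds and {Container, Port} is a superkey.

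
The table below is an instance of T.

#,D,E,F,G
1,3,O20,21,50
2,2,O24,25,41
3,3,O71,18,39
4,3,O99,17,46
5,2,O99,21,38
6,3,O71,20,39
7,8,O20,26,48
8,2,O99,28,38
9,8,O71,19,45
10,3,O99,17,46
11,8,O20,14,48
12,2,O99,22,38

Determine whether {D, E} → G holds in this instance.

(D=3, E=O20): row 1 → G = 50 ✓
(D=2, E=O24): row 2 → G = 41 ✓
(D=3, E=O71): rows 3, 6 → G = 39, 39 ✓
(D=3, E=O99): rows 4, 10 → G = 46, 46 ✓
(D=2, E=O99): rows 5, 8, 12 → G = 38, 38, 38 ✓
(D=8, E=O20): rows 7, 11 → G = 48, 48 ✓
(D=8, E=O71): row 9 → G = 45 ✓
Every {D, E} value is associated with a single G value, so {D, E} → G holds.

Yes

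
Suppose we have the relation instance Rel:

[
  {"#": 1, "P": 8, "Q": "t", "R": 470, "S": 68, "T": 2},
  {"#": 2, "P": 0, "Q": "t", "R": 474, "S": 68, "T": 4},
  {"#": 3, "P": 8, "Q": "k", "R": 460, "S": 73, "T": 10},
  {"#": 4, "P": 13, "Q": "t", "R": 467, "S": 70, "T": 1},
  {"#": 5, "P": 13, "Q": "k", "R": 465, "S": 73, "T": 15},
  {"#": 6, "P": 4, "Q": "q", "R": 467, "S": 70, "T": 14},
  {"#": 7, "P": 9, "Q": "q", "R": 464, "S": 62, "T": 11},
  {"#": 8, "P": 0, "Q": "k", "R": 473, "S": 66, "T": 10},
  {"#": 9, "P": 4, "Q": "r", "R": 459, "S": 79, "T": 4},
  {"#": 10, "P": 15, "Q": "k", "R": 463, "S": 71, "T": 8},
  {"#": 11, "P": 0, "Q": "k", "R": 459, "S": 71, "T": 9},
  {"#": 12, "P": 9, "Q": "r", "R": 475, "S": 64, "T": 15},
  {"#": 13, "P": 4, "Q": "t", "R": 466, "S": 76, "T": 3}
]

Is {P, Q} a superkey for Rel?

No

Rows 8 and 11 have the same {P, Q} value (P=0, Q=k) but are distinct tuples, so {P, Q} does not determine every attribute — not a superkey.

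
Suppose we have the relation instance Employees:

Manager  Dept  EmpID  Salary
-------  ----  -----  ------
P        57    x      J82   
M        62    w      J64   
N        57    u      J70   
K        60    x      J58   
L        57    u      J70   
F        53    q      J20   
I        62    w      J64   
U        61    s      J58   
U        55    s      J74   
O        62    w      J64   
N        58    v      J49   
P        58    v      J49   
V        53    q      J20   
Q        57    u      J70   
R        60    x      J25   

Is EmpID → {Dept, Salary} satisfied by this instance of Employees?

EmpID=x: 3 rows → {Dept,Salary} takes values {(57, J82), (60, J58), (60, J25)} — violation
EmpID=w: 3 rows → {Dept,Salary} = (62, J64), (62, J64), (62, J64) ✓
EmpID=u: 3 rows → {Dept,Salary} = (57, J70), (57, J70), (57, J70) ✓
EmpID=q: 2 rows → {Dept,Salary} = (53, J20), (53, J20) ✓
EmpID=s: 2 rows → {Dept,Salary} takes values {(61, J58), (55, J74)} — violation
EmpID=v: 2 rows → {Dept,Salary} = (58, J49), (58, J49) ✓
Two rows agree on EmpID but differ on {Dept, Salary}, so EmpID → {Dept, Salary} does not hold.

No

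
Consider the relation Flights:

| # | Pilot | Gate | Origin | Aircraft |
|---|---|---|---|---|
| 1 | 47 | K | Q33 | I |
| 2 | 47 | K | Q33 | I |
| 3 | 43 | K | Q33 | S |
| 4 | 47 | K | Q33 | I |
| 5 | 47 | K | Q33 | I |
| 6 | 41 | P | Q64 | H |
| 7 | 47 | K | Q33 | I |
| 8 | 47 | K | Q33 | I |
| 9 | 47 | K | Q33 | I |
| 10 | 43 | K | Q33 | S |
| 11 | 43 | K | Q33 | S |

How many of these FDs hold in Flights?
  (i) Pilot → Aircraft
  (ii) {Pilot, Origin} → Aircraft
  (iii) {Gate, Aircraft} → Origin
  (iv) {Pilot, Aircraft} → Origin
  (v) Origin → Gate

5

(i) Pilot → Aircraft: every LHS value maps to a single RHS value — holds.
(ii) {Pilot, Origin} → Aircraft: every LHS value maps to a single RHS value — holds.
(iii) {Gate, Aircraft} → Origin: every LHS value maps to a single RHS value — holds.
(iv) {Pilot, Aircraft} → Origin: every LHS value maps to a single RHS value — holds.
(v) Origin → Gate: every LHS value maps to a single RHS value — holds.
5 of the 5 dependencies hold.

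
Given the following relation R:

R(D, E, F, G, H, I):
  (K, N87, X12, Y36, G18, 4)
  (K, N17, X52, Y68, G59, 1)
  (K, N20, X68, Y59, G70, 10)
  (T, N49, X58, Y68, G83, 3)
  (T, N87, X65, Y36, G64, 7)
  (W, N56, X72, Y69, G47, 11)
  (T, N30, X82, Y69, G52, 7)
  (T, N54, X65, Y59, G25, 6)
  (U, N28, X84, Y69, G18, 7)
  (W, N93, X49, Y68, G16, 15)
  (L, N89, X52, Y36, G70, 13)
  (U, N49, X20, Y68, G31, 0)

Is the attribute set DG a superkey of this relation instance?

All 12 rows have distinct DG values, so DG → (all attributes) holds and DG is a superkey.

Yes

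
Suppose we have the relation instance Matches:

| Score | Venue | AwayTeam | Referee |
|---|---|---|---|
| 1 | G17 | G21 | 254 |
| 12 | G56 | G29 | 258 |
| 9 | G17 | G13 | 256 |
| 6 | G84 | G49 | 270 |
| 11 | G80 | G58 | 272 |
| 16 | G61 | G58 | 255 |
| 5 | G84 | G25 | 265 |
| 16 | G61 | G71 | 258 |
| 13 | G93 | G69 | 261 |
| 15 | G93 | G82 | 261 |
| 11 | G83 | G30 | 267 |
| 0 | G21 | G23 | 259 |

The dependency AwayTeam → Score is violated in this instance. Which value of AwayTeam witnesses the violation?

G58

AwayTeam=G21: 1 row → Score = 1 ✓
AwayTeam=G29: 1 row → Score = 12 ✓
AwayTeam=G13: 1 row → Score = 9 ✓
AwayTeam=G49: 1 row → Score = 6 ✓
AwayTeam=G58: 2 rows → Score takes values {11, 16} — violation
AwayTeam=G25: 1 row → Score = 5 ✓
AwayTeam=G71: 1 row → Score = 16 ✓
AwayTeam=G69: 1 row → Score = 13 ✓
AwayTeam=G82: 1 row → Score = 15 ✓
AwayTeam=G30: 1 row → Score = 11 ✓
AwayTeam=G23: 1 row → Score = 0 ✓
The only AwayTeam value with inconsistent Score is AwayTeam=G58.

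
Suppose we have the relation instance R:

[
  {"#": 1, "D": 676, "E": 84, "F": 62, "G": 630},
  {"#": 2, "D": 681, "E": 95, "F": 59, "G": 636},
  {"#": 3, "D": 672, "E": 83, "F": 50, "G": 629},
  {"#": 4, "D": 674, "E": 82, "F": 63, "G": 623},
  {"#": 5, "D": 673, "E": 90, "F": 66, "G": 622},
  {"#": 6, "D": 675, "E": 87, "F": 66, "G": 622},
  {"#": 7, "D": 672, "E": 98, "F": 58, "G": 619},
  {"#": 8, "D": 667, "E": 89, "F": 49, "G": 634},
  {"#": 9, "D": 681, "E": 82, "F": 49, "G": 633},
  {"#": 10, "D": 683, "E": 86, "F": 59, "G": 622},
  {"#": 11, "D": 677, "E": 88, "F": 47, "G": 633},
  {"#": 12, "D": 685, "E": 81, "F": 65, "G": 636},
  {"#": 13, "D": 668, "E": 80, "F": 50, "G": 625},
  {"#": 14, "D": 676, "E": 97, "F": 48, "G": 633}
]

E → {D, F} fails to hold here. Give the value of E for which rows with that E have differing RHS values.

82

E=84: row 1 → {D,F} = (676, 62) ✓
E=95: row 2 → {D,F} = (681, 59) ✓
E=83: row 3 → {D,F} = (672, 50) ✓
E=82: rows 4, 9 → {D,F} takes values {(674, 63), (681, 49)} — violation
E=90: row 5 → {D,F} = (673, 66) ✓
E=87: row 6 → {D,F} = (675, 66) ✓
E=98: row 7 → {D,F} = (672, 58) ✓
E=89: row 8 → {D,F} = (667, 49) ✓
E=86: row 10 → {D,F} = (683, 59) ✓
E=88: row 11 → {D,F} = (677, 47) ✓
E=81: row 12 → {D,F} = (685, 65) ✓
E=80: row 13 → {D,F} = (668, 50) ✓
E=97: row 14 → {D,F} = (676, 48) ✓
The only E value with inconsistent RHS is E=82.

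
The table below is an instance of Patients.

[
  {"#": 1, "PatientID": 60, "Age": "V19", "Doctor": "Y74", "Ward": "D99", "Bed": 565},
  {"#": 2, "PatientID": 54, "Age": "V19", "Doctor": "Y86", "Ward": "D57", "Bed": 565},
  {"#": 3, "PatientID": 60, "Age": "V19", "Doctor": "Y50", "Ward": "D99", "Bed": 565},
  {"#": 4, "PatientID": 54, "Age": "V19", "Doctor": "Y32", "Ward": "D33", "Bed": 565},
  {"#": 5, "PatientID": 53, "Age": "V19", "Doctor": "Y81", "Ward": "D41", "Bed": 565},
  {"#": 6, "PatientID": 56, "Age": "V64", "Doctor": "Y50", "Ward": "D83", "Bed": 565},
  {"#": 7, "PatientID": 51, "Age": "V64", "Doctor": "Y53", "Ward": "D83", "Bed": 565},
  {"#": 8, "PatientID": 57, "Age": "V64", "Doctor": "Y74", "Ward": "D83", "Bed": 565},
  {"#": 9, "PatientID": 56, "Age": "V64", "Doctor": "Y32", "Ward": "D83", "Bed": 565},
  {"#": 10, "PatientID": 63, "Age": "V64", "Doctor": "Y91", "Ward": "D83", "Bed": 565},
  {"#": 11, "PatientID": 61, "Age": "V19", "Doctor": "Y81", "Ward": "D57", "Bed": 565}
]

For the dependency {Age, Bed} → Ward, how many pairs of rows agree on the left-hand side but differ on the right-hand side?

(Age=V19, Bed=565): violating pairs (1,2), (1,4), (1,5), (1,11), (2,3), (2,4), (2,5), (3,4), (3,5), (3,11), (4,5), (4,11), (5,11) — 13 pairs.
(Age=V64, Bed=565): all 5 rows agree on Ward — 0 pairs.

13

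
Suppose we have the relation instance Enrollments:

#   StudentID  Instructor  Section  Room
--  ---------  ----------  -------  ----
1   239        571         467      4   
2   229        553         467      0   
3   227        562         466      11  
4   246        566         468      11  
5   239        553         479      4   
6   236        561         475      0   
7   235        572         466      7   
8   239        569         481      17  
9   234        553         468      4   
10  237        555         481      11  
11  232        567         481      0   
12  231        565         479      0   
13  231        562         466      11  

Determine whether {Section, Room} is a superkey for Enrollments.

No

Rows 3 and 13 have the same {Section, Room} value (Section=466, Room=11) but are distinct tuples, so {Section, Room} does not determine every attribute — not a superkey.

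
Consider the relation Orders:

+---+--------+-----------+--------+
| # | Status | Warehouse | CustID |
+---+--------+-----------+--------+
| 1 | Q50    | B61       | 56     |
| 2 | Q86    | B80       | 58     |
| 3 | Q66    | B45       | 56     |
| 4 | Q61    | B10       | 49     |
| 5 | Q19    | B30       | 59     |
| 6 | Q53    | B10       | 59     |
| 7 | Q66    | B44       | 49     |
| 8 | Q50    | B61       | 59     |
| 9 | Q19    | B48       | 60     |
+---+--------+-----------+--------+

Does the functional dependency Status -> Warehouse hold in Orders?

No

Status=Q50: rows 1, 8 → Warehouse = B61, B61 ✓
Status=Q86: row 2 → Warehouse = B80 ✓
Status=Q66: rows 3, 7 → Warehouse takes values {B45, B44} — violation
Status=Q61: row 4 → Warehouse = B10 ✓
Status=Q19: rows 5, 9 → Warehouse takes values {B30, B48} — violation
Status=Q53: row 6 → Warehouse = B10 ✓
Two rows agree on Status but differ on Warehouse, so Status -> Warehouse does not hold.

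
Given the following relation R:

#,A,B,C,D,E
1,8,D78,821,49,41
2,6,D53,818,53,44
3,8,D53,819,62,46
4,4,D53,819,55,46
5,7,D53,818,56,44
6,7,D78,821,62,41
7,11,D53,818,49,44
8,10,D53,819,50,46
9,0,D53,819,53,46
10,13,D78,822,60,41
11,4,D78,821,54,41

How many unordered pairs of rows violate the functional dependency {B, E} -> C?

3

(B=D78, E=41): violating pairs (1,10), (6,10), (10,11) — 3 pairs.
(B=D53, E=44): all 3 rows agree on C — 0 pairs.
(B=D53, E=46): all 4 rows agree on C — 0 pairs.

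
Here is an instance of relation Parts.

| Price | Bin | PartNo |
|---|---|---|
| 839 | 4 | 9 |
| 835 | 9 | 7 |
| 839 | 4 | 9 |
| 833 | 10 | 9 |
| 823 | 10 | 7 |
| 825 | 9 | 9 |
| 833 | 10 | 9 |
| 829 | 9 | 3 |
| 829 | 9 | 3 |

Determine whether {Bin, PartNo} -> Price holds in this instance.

(Bin=4, PartNo=9): 2 rows → Price = 839, 839 ✓
(Bin=9, PartNo=7): 1 row → Price = 835 ✓
(Bin=10, PartNo=9): 2 rows → Price = 833, 833 ✓
(Bin=10, PartNo=7): 1 row → Price = 823 ✓
(Bin=9, PartNo=9): 1 row → Price = 825 ✓
(Bin=9, PartNo=3): 2 rows → Price = 829, 829 ✓
Every {Bin, PartNo} value is associated with a single Price value, so {Bin, PartNo} -> Price holds.

Yes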